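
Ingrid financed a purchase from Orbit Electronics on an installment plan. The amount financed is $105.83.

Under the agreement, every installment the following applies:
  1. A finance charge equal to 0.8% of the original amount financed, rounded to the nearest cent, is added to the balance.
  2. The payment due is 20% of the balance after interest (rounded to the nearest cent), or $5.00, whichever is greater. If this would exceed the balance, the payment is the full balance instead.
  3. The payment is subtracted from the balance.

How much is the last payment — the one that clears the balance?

$4.83

Installment 1: $105.83 +$0.85 interest = $106.68; pay $21.34 → $85.34
Installment 2: $85.34 +$0.85 interest = $86.19; pay $17.24 → $68.95
Installment 3: $68.95 +$0.85 interest = $69.80; pay $13.96 → $55.84
Installment 4: $55.84 +$0.85 interest = $56.69; pay $11.34 → $45.35
Installment 5: $45.35 +$0.85 interest = $46.20; pay $9.24 → $36.96
Installment 6: $36.96 +$0.85 interest = $37.81; pay $7.56 → $30.25
Installment 7: $30.25 +$0.85 interest = $31.10; pay $6.22 → $24.88
Installment 8: $24.88 +$0.85 interest = $25.73; pay $5.15 → $20.58
Installment 9: $20.58 +$0.85 interest = $21.43; pay $5.00 → $16.43
Installment 10: $16.43 +$0.85 interest = $17.28; pay $5.00 → $12.28
Installment 11: $12.28 +$0.85 interest = $13.13; pay $5.00 → $8.13
Installment 12: $8.13 +$0.85 interest = $8.98; pay $5.00 → $3.98
Installment 13: $3.98 +$0.85 interest = $4.83; pay $4.83 → $0.00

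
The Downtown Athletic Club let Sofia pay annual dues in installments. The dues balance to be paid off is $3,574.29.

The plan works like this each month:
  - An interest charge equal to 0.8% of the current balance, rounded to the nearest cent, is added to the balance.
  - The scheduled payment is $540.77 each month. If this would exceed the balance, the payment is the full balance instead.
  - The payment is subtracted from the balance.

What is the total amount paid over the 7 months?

Month 1: $3,574.29 +$28.59 interest = $3,602.88; pay $540.77 → $3,062.11
Month 2: $3,062.11 +$24.50 interest = $3,086.61; pay $540.77 → $2,545.84
Month 3: $2,545.84 +$20.37 interest = $2,566.21; pay $540.77 → $2,025.44
Month 4: $2,025.44 +$16.20 interest = $2,041.64; pay $540.77 → $1,500.87
Month 5: $1,500.87 +$12.01 interest = $1,512.88; pay $540.77 → $972.11
Month 6: $972.11 +$7.78 interest = $979.89; pay $540.77 → $439.12
Month 7: $439.12 +$3.51 interest = $442.63; pay $442.63 → $0.00
Total paid: $3,687.25

$3,687.25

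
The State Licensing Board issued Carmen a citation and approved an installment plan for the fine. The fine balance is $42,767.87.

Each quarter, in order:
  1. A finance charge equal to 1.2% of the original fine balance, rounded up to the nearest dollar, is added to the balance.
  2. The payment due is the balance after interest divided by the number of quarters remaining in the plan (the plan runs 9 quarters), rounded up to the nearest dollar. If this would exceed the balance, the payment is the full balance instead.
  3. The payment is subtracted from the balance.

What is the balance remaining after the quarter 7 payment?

Quarter 1: $42,767.87 +$514.00 interest = $43,281.87; pay $4,810.00 → $38,471.87
Quarter 2: $38,471.87 +$514.00 interest = $38,985.87; pay $4,874.00 → $34,111.87
Quarter 3: $34,111.87 +$514.00 interest = $34,625.87; pay $4,947.00 → $29,678.87
Quarter 4: $29,678.87 +$514.00 interest = $30,192.87; pay $5,033.00 → $25,159.87
Quarter 5: $25,159.87 +$514.00 interest = $25,673.87; pay $5,135.00 → $20,538.87
Quarter 6: $20,538.87 +$514.00 interest = $21,052.87; pay $5,264.00 → $15,788.87
Quarter 7: $15,788.87 +$514.00 interest = $16,302.87; pay $5,435.00 → $10,867.87

$10,867.87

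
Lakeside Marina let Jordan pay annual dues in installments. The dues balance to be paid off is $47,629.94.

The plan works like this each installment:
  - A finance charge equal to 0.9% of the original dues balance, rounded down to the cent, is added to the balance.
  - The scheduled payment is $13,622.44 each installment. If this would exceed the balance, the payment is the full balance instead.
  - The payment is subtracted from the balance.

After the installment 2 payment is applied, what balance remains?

# | Opening | Interest | Payment | End bal
1 | $47,629.94 | $428.66 | $13,622.44 | $34,436.16
2 | $34,436.16 | $428.66 | $13,622.44 | $21,242.38

$21,242.38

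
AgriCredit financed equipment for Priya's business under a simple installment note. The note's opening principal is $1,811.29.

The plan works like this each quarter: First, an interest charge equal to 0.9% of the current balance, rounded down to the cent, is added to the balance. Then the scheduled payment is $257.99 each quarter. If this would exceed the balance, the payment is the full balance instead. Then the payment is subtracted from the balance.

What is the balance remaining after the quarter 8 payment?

$0.00

Quarter 1: $1,811.29 +$16.30 interest = $1,827.59; pay $257.99 → $1,569.60
Quarter 2: $1,569.60 +$14.12 interest = $1,583.72; pay $257.99 → $1,325.73
Quarter 3: $1,325.73 +$11.93 interest = $1,337.66; pay $257.99 → $1,079.67
Quarter 4: $1,079.67 +$9.71 interest = $1,089.38; pay $257.99 → $831.39
Quarter 5: $831.39 +$7.48 interest = $838.87; pay $257.99 → $580.88
Quarter 6: $580.88 +$5.22 interest = $586.10; pay $257.99 → $328.11
Quarter 7: $328.11 +$2.95 interest = $331.06; pay $257.99 → $73.07
Quarter 8: $73.07 +$0.65 interest = $73.72; pay $73.72 → $0.00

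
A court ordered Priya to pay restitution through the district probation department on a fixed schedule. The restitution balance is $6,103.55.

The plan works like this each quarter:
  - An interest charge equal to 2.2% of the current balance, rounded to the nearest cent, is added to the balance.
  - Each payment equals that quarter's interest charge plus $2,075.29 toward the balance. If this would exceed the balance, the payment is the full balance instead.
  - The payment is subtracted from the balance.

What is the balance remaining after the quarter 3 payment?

$0.00

Quarter 1: $6,103.55 +$134.28 interest = $6,237.83; pay $2,209.57 → $4,028.26
Quarter 2: $4,028.26 +$88.62 interest = $4,116.88; pay $2,163.91 → $1,952.97
Quarter 3: $1,952.97 +$42.97 interest = $1,995.94; pay $1,995.94 → $0.00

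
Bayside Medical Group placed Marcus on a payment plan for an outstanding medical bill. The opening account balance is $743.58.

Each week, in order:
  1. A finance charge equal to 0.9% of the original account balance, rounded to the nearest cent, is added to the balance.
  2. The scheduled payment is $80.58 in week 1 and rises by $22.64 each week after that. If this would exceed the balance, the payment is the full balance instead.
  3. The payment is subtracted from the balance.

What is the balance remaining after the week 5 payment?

$147.73

# | Opening | Interest | Payment | End bal
1 | $743.58 | $6.69 | $80.58 | $669.69
2 | $669.69 | $6.69 | $103.22 | $573.16
3 | $573.16 | $6.69 | $125.86 | $453.99
4 | $453.99 | $6.69 | $148.50 | $312.18
5 | $312.18 | $6.69 | $171.14 | $147.73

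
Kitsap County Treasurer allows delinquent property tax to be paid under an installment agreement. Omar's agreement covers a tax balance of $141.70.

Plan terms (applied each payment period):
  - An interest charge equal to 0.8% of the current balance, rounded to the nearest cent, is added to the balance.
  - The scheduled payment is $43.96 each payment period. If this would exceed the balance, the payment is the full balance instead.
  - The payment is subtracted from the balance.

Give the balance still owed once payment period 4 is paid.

Payment period 1: $141.70 +$1.13 interest = $142.83; pay $43.96 → $98.87
Payment period 2: $98.87 +$0.79 interest = $99.66; pay $43.96 → $55.70
Payment period 3: $55.70 +$0.45 interest = $56.15; pay $43.96 → $12.19
Payment period 4: $12.19 +$0.10 interest = $12.29; pay $12.29 → $0.00

$0.00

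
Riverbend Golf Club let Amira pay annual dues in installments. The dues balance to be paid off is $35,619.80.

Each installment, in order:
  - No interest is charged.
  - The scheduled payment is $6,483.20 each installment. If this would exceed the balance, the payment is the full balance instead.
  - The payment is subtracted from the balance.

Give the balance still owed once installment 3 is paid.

Installment 1: $35,619.80 − $6,483.20 → $29,136.60
Installment 2: $29,136.60 − $6,483.20 → $22,653.40
Installment 3: $22,653.40 − $6,483.20 → $16,170.20

$16,170.20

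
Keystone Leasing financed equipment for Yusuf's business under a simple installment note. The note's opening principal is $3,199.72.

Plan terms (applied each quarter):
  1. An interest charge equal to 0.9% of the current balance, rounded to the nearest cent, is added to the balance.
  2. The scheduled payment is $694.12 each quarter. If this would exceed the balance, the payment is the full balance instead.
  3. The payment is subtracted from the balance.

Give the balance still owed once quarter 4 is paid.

$502.29

Quarter 1: opening $3,199.72; interest $28.80 → $3,228.52; payment $694.12; balance $2,534.40
Quarter 2: opening $2,534.40; interest $22.81 → $2,557.21; payment $694.12; balance $1,863.09
Quarter 3: opening $1,863.09; interest $16.77 → $1,879.86; payment $694.12; balance $1,185.74
Quarter 4: opening $1,185.74; interest $10.67 → $1,196.41; payment $694.12; balance $502.29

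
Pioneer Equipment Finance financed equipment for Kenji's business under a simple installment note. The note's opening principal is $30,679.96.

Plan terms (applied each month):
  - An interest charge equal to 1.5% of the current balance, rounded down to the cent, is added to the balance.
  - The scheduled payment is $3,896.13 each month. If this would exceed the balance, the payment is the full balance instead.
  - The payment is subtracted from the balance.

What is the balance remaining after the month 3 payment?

Month 1: opening $30,679.96; interest $460.19 → $31,140.15; payment $3,896.13; balance $27,244.02
Month 2: opening $27,244.02; interest $408.66 → $27,652.68; payment $3,896.13; balance $23,756.55
Month 3: opening $23,756.55; interest $356.34 → $24,112.89; payment $3,896.13; balance $20,216.76

$20,216.76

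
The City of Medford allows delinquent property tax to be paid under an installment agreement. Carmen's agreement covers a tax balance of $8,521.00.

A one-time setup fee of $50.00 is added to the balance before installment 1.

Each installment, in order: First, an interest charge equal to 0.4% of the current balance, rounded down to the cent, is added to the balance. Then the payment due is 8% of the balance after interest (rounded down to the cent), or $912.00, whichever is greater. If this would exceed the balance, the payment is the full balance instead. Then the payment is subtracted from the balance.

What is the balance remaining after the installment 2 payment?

$6,812.05

Installment 1: $8,571.00 +$34.28 interest = $8,605.28; pay $912.00 → $7,693.28
Installment 2: $7,693.28 +$30.77 interest = $7,724.05; pay $912.00 → $6,812.05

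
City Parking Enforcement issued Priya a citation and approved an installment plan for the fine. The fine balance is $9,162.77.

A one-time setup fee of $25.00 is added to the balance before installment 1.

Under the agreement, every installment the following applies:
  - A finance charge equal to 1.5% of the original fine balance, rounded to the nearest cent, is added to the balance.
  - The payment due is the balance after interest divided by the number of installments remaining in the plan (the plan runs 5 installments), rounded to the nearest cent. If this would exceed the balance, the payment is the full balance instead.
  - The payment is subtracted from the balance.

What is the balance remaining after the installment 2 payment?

# | Opening | Interest | Payment | End bal
1 | $9,187.77 | $137.44 | $1,865.04 | $7,460.17
2 | $7,460.17 | $137.44 | $1,899.40 | $5,698.21

$5,698.21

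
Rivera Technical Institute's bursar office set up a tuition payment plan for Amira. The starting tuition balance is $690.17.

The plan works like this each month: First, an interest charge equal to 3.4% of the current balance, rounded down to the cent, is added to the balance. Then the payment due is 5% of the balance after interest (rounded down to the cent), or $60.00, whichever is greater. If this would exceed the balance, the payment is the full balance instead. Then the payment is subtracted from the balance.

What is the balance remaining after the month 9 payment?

$312.86

Month 1: opening $690.17; interest $23.46 → $713.63; payment $60.00; balance $653.63
Month 2: opening $653.63; interest $22.22 → $675.85; payment $60.00; balance $615.85
Month 3: opening $615.85; interest $20.93 → $636.78; payment $60.00; balance $576.78
Month 4: opening $576.78; interest $19.61 → $596.39; payment $60.00; balance $536.39
Month 5: opening $536.39; interest $18.23 → $554.62; payment $60.00; balance $494.62
Month 6: opening $494.62; interest $16.81 → $511.43; payment $60.00; balance $451.43
Month 7: opening $451.43; interest $15.34 → $466.77; payment $60.00; balance $406.77
Month 8: opening $406.77; interest $13.83 → $420.60; payment $60.00; balance $360.60
Month 9: opening $360.60; interest $12.26 → $372.86; payment $60.00; balance $312.86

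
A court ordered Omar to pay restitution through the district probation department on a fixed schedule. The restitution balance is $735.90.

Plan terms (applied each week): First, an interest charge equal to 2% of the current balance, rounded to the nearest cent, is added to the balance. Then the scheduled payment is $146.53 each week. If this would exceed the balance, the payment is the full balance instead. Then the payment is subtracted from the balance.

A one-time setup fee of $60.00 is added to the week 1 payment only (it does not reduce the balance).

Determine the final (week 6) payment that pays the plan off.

$50.94

Week 1: $735.90 +$14.72 interest = $750.62; pay $146.53 (+ $60.00 fee) → $604.09
Week 2: $604.09 +$12.08 interest = $616.17; pay $146.53 → $469.64
Week 3: $469.64 +$9.39 interest = $479.03; pay $146.53 → $332.50
Week 4: $332.50 +$6.65 interest = $339.15; pay $146.53 → $192.62
Week 5: $192.62 +$3.85 interest = $196.47; pay $146.53 → $49.94
Week 6: $49.94 +$1.00 interest = $50.94; pay $50.94 → $0.00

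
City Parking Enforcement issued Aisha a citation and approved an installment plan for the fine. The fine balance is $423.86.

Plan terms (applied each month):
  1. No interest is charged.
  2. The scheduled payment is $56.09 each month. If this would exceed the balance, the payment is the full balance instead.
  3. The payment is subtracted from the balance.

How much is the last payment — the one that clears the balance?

$31.23

Month 1: $423.86 − $56.09 → $367.77
Month 2: $367.77 − $56.09 → $311.68
Month 3: $311.68 − $56.09 → $255.59
Month 4: $255.59 − $56.09 → $199.50
Month 5: $199.50 − $56.09 → $143.41
Month 6: $143.41 − $56.09 → $87.32
Month 7: $87.32 − $56.09 → $31.23
Month 8: $31.23 − $31.23 → $0.00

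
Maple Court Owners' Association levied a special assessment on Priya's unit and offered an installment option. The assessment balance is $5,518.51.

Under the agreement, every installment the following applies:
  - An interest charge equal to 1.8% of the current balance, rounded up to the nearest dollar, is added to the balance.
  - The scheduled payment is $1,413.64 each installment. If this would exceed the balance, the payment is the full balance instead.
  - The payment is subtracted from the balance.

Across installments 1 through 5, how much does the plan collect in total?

Installment 1: $5,518.51 +$100.00 interest = $5,618.51; pay $1,413.64 → $4,204.87
Installment 2: $4,204.87 +$76.00 interest = $4,280.87; pay $1,413.64 → $2,867.23
Installment 3: $2,867.23 +$52.00 interest = $2,919.23; pay $1,413.64 → $1,505.59
Installment 4: $1,505.59 +$28.00 interest = $1,533.59; pay $1,413.64 → $119.95
Installment 5: $119.95 +$3.00 interest = $122.95; pay $122.95 → $0.00
Total paid: $5,777.51

$5,777.51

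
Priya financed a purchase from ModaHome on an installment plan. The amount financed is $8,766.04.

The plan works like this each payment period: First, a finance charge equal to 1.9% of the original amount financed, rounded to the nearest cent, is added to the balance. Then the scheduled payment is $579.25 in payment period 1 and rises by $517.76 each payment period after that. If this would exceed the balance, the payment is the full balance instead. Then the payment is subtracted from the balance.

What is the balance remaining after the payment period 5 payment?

$1,524.94

# | Opening | Interest | Payment | End bal
1 | $8,766.04 | $166.55 | $579.25 | $8,353.34
2 | $8,353.34 | $166.55 | $1,097.01 | $7,422.88
3 | $7,422.88 | $166.55 | $1,614.77 | $5,974.66
4 | $5,974.66 | $166.55 | $2,132.53 | $4,008.68
5 | $4,008.68 | $166.55 | $2,650.29 | $1,524.94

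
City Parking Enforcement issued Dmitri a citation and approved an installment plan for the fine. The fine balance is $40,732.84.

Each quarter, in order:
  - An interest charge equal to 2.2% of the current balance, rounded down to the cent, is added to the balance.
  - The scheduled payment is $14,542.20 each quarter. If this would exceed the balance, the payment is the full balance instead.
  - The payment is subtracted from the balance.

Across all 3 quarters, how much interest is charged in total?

Quarter 1: $40,732.84 +$896.12 interest = $41,628.96; pay $14,542.20 → $27,086.76
Quarter 2: $27,086.76 +$595.90 interest = $27,682.66; pay $14,542.20 → $13,140.46
Quarter 3: $13,140.46 +$289.09 interest = $13,429.55; pay $13,429.55 → $0.00
Total interest: $896.12 + $595.90 + $289.09 = $1,781.11

$1,781.11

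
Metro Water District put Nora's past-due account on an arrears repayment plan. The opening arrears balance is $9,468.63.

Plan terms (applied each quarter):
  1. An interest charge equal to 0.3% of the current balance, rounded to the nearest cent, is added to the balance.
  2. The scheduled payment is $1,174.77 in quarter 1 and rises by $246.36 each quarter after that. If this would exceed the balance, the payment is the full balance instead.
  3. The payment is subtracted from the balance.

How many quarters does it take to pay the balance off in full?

# | Opening | Interest | Payment | End bal
1 | $9,468.63 | $28.41 | $1,174.77 | $8,322.27
2 | $8,322.27 | $24.97 | $1,421.13 | $6,926.11
3 | $6,926.11 | $20.78 | $1,667.49 | $5,279.40
4 | $5,279.40 | $15.84 | $1,913.85 | $3,381.39
5 | $3,381.39 | $10.14 | $2,160.21 | $1,231.32
6 | $1,231.32 | $3.69 | $1,235.01 | $0.00
Balance reaches $0.00 in quarter 6.

6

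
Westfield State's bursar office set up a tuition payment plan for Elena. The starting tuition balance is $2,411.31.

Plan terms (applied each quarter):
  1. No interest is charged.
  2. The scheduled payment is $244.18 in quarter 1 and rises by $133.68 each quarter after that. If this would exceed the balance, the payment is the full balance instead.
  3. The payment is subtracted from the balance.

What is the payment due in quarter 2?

Quarter 1: $2,411.31 − $244.18 → $2,167.13
Quarter 2: $2,167.13 − $377.86 → $1,789.27

$377.86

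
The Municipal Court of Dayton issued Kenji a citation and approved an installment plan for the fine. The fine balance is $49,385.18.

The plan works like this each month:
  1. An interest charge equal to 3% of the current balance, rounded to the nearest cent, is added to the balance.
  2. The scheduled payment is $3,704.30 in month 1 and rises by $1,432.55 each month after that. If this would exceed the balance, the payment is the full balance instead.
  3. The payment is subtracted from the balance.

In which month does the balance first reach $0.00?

Month 1: opening $49,385.18; interest $1,481.56 → $50,866.74; payment $3,704.30; balance $47,162.44
Month 2: opening $47,162.44; interest $1,414.87 → $48,577.31; payment $5,136.85; balance $43,440.46
Month 3: opening $43,440.46; interest $1,303.21 → $44,743.67; payment $6,569.40; balance $38,174.27
Month 4: opening $38,174.27; interest $1,145.23 → $39,319.50; payment $8,001.95; balance $31,317.55
Month 5: opening $31,317.55; interest $939.53 → $32,257.08; payment $9,434.50; balance $22,822.58
Month 6: opening $22,822.58; interest $684.68 → $23,507.26; payment $10,867.05; balance $12,640.21
Month 7: opening $12,640.21; interest $379.21 → $13,019.42; payment $12,299.60; balance $719.82
Month 8: opening $719.82; interest $21.59 → $741.41; payment $741.41; balance $0.00
Balance reaches $0.00 in month 8.

8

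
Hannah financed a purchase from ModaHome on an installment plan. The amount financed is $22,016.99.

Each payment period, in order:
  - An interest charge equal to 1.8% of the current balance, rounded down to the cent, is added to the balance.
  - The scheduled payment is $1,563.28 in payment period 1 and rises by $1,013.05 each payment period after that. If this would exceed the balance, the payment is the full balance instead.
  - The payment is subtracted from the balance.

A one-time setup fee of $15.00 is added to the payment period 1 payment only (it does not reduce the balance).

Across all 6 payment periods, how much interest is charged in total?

$1,685.40

Payment period 1: opening $22,016.99; interest $396.30 → $22,413.29; payment $1,563.28 (+ $15.00 fee); balance $20,850.01
Payment period 2: opening $20,850.01; interest $375.30 → $21,225.31; payment $2,576.33; balance $18,648.98
Payment period 3: opening $18,648.98; interest $335.68 → $18,984.66; payment $3,589.38; balance $15,395.28
Payment period 4: opening $15,395.28; interest $277.11 → $15,672.39; payment $4,602.43; balance $11,069.96
Payment period 5: opening $11,069.96; interest $199.25 → $11,269.21; payment $5,615.48; balance $5,653.73
Payment period 6: opening $5,653.73; interest $101.76 → $5,755.49; payment $5,755.49; balance $0.00
Total interest: $396.30 + $375.30 + $335.68 + $277.11 + $199.25 + $101.76 = $1,685.40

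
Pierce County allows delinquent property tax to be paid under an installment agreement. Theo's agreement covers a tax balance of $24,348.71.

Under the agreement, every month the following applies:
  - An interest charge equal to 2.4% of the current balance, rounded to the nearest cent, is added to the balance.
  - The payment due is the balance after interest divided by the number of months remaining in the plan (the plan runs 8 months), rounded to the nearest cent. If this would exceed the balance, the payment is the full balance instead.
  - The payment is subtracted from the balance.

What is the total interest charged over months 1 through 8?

$2,782.35

Month 1: opening $24,348.71; interest $584.37 → $24,933.08; payment $3,116.64; balance $21,816.44
Month 2: opening $21,816.44; interest $523.59 → $22,340.03; payment $3,191.43; balance $19,148.60
Month 3: opening $19,148.60; interest $459.57 → $19,608.17; payment $3,268.03; balance $16,340.14
Month 4: opening $16,340.14; interest $392.16 → $16,732.30; payment $3,346.46; balance $13,385.84
Month 5: opening $13,385.84; interest $321.26 → $13,707.10; payment $3,426.78; balance $10,280.32
Month 6: opening $10,280.32; interest $246.73 → $10,527.05; payment $3,509.02; balance $7,018.03
Month 7: opening $7,018.03; interest $168.43 → $7,186.46; payment $3,593.23; balance $3,593.23
Month 8: opening $3,593.23; interest $86.24 → $3,679.47; payment $3,679.47; balance $0.00
Total interest: $584.37 + $523.59 + $459.57 + $392.16 + $321.26 + $246.73 + $168.43 + $86.24 = $2,782.35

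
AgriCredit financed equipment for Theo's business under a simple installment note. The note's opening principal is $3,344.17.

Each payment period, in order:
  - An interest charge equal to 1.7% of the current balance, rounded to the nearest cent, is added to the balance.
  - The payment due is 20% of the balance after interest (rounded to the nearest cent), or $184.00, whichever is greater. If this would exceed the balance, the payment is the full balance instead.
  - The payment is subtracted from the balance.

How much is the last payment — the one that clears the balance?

$90.76

Payment period 1: opening $3,344.17; interest $56.85 → $3,401.02; payment $680.20; balance $2,720.82
Payment period 2: opening $2,720.82; interest $46.25 → $2,767.07; payment $553.41; balance $2,213.66
Payment period 3: opening $2,213.66; interest $37.63 → $2,251.29; payment $450.26; balance $1,801.03
Payment period 4: opening $1,801.03; interest $30.62 → $1,831.65; payment $366.33; balance $1,465.32
Payment period 5: opening $1,465.32; interest $24.91 → $1,490.23; payment $298.05; balance $1,192.18
Payment period 6: opening $1,192.18; interest $20.27 → $1,212.45; payment $242.49; balance $969.96
Payment period 7: opening $969.96; interest $16.49 → $986.45; payment $197.29; balance $789.16
Payment period 8: opening $789.16; interest $13.42 → $802.58; payment $184.00; balance $618.58
Payment period 9: opening $618.58; interest $10.52 → $629.10; payment $184.00; balance $445.10
Payment period 10: opening $445.10; interest $7.57 → $452.67; payment $184.00; balance $268.67
Payment period 11: opening $268.67; interest $4.57 → $273.24; payment $184.00; balance $89.24
Payment period 12: opening $89.24; interest $1.52 → $90.76; payment $90.76; balance $0.00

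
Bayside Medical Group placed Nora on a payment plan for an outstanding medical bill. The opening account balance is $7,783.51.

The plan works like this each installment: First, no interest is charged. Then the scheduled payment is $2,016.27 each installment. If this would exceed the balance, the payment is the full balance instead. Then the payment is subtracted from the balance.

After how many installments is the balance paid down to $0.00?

4

Installment 1: opening $7,783.51; payment $2,016.27; balance $5,767.24
Installment 2: opening $5,767.24; payment $2,016.27; balance $3,750.97
Installment 3: opening $3,750.97; payment $2,016.27; balance $1,734.70
Installment 4: opening $1,734.70; payment $1,734.70; balance $0.00
Balance reaches $0.00 in installment 4.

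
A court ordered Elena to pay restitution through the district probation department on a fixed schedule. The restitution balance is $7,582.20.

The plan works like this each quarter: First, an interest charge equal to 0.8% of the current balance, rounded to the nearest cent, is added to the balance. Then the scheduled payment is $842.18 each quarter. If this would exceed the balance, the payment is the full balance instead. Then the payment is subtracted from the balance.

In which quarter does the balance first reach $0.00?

10

# | Opening | Interest | Payment | End bal
1 | $7,582.20 | $60.66 | $842.18 | $6,800.68
2 | $6,800.68 | $54.41 | $842.18 | $6,012.91
3 | $6,012.91 | $48.10 | $842.18 | $5,218.83
4 | $5,218.83 | $41.75 | $842.18 | $4,418.40
5 | $4,418.40 | $35.35 | $842.18 | $3,611.57
6 | $3,611.57 | $28.89 | $842.18 | $2,798.28
7 | $2,798.28 | $22.39 | $842.18 | $1,978.49
8 | $1,978.49 | $15.83 | $842.18 | $1,152.14
9 | $1,152.14 | $9.22 | $842.18 | $319.18
10 | $319.18 | $2.55 | $321.73 | $0.00
Balance reaches $0.00 in quarter 10.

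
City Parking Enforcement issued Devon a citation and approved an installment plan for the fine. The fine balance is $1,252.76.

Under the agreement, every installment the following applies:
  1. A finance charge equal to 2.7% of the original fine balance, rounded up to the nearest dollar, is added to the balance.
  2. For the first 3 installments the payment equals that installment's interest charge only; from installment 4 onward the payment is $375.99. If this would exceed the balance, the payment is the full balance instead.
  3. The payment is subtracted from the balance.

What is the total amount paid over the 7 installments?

Installment 1: $1,252.76 +$34.00 interest = $1,286.76; pay $34.00 → $1,252.76
Installment 2: $1,252.76 +$34.00 interest = $1,286.76; pay $34.00 → $1,252.76
Installment 3: $1,252.76 +$34.00 interest = $1,286.76; pay $34.00 → $1,252.76
Installment 4: $1,252.76 +$34.00 interest = $1,286.76; pay $375.99 → $910.77
Installment 5: $910.77 +$34.00 interest = $944.77; pay $375.99 → $568.78
Installment 6: $568.78 +$34.00 interest = $602.78; pay $375.99 → $226.79
Installment 7: $226.79 +$34.00 interest = $260.79; pay $260.79 → $0.00
Total paid: $1,490.76

$1,490.76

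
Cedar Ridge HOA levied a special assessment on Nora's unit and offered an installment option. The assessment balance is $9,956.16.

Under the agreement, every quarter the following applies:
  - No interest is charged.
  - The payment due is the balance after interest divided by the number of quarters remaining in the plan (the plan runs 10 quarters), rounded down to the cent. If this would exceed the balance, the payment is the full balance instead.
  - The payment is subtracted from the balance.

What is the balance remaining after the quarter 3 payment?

$6,969.33

Quarter 1: opening $9,956.16; payment $995.61; balance $8,960.55
Quarter 2: opening $8,960.55; payment $995.61; balance $7,964.94
Quarter 3: opening $7,964.94; payment $995.61; balance $6,969.33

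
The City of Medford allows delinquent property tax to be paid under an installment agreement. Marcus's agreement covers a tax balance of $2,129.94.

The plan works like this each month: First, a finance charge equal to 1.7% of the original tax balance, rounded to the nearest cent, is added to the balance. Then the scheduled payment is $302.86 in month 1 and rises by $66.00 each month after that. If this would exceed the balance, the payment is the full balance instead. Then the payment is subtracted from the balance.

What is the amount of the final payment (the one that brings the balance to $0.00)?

# | Opening | Interest | Payment | End bal
1 | $2,129.94 | $36.21 | $302.86 | $1,863.29
2 | $1,863.29 | $36.21 | $368.86 | $1,530.64
3 | $1,530.64 | $36.21 | $434.86 | $1,131.99
4 | $1,131.99 | $36.21 | $500.86 | $667.34
5 | $667.34 | $36.21 | $566.86 | $136.69
6 | $136.69 | $36.21 | $172.90 | $0.00

$172.90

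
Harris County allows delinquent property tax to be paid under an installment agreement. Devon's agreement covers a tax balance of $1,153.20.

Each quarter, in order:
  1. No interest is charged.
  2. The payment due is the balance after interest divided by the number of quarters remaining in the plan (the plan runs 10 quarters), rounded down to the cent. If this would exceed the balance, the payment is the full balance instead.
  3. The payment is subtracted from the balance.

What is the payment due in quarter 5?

Quarter 1: $1,153.20 − $115.32 → $1,037.88
Quarter 2: $1,037.88 − $115.32 → $922.56
Quarter 3: $922.56 − $115.32 → $807.24
Quarter 4: $807.24 − $115.32 → $691.92
Quarter 5: $691.92 − $115.32 → $576.60

$115.32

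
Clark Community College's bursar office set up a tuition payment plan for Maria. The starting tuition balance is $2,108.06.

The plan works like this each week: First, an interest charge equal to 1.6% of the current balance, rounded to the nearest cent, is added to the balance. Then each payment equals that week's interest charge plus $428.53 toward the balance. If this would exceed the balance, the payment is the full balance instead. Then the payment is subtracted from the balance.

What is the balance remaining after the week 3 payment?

Week 1: $2,108.06 +$33.73 interest = $2,141.79; pay $462.26 → $1,679.53
Week 2: $1,679.53 +$26.87 interest = $1,706.40; pay $455.40 → $1,251.00
Week 3: $1,251.00 +$20.02 interest = $1,271.02; pay $448.55 → $822.47

$822.47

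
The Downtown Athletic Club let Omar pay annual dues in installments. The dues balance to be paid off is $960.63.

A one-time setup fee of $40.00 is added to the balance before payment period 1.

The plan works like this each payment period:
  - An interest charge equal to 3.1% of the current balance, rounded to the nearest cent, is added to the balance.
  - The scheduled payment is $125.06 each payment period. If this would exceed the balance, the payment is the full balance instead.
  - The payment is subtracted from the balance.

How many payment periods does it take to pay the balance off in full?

10

Payment period 1: opening $1,000.63; interest $31.02 → $1,031.65; payment $125.06; balance $906.59
Payment period 2: opening $906.59; interest $28.10 → $934.69; payment $125.06; balance $809.63
Payment period 3: opening $809.63; interest $25.10 → $834.73; payment $125.06; balance $709.67
Payment period 4: opening $709.67; interest $22.00 → $731.67; payment $125.06; balance $606.61
Payment period 5: opening $606.61; interest $18.80 → $625.41; payment $125.06; balance $500.35
Payment period 6: opening $500.35; interest $15.51 → $515.86; payment $125.06; balance $390.80
Payment period 7: opening $390.80; interest $12.11 → $402.91; payment $125.06; balance $277.85
Payment period 8: opening $277.85; interest $8.61 → $286.46; payment $125.06; balance $161.40
Payment period 9: opening $161.40; interest $5.00 → $166.40; payment $125.06; balance $41.34
Payment period 10: opening $41.34; interest $1.28 → $42.62; payment $42.62; balance $0.00
Balance reaches $0.00 in payment period 10.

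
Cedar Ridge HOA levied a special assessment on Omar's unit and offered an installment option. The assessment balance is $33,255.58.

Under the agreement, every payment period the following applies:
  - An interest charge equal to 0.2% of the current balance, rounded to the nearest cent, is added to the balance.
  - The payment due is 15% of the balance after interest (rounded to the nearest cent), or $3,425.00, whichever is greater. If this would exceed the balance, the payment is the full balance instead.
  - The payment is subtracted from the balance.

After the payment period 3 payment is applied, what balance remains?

# | Opening | Interest | Payment | End bal
1 | $33,255.58 | $66.51 | $4,998.31 | $28,323.78
2 | $28,323.78 | $56.65 | $4,257.06 | $24,123.37
3 | $24,123.37 | $48.25 | $3,625.74 | $20,545.88

$20,545.88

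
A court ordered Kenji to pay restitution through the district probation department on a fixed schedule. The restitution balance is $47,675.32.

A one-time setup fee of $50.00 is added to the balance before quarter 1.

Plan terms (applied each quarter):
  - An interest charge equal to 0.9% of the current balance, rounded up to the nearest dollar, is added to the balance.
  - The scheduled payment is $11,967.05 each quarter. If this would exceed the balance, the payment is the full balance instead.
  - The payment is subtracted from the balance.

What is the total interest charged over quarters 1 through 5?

$1,102.00

Quarter 1: $47,725.32 +$430.00 interest = $48,155.32; pay $11,967.05 → $36,188.27
Quarter 2: $36,188.27 +$326.00 interest = $36,514.27; pay $11,967.05 → $24,547.22
Quarter 3: $24,547.22 +$221.00 interest = $24,768.22; pay $11,967.05 → $12,801.17
Quarter 4: $12,801.17 +$116.00 interest = $12,917.17; pay $11,967.05 → $950.12
Quarter 5: $950.12 +$9.00 interest = $959.12; pay $959.12 → $0.00
Total interest: $430.00 + $326.00 + $221.00 + $116.00 + $9.00 = $1,102.00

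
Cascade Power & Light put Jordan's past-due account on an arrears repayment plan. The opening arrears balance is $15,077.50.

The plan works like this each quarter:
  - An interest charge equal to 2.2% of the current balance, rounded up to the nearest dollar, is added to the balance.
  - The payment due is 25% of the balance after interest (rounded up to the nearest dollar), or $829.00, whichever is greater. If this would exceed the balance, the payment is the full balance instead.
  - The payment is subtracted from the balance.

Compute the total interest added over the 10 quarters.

Quarter 1: $15,077.50 +$332.00 interest = $15,409.50; pay $3,853.00 → $11,556.50
Quarter 2: $11,556.50 +$255.00 interest = $11,811.50; pay $2,953.00 → $8,858.50
Quarter 3: $8,858.50 +$195.00 interest = $9,053.50; pay $2,264.00 → $6,789.50
Quarter 4: $6,789.50 +$150.00 interest = $6,939.50; pay $1,735.00 → $5,204.50
Quarter 5: $5,204.50 +$115.00 interest = $5,319.50; pay $1,330.00 → $3,989.50
Quarter 6: $3,989.50 +$88.00 interest = $4,077.50; pay $1,020.00 → $3,057.50
Quarter 7: $3,057.50 +$68.00 interest = $3,125.50; pay $829.00 → $2,296.50
Quarter 8: $2,296.50 +$51.00 interest = $2,347.50; pay $829.00 → $1,518.50
Quarter 9: $1,518.50 +$34.00 interest = $1,552.50; pay $829.00 → $723.50
Quarter 10: $723.50 +$16.00 interest = $739.50; pay $739.50 → $0.00
Total interest: $332.00 + $255.00 + $195.00 + $150.00 + $115.00 + $88.00 + $68.00 + $51.00 + $34.00 + $16.00 = $1,304.00

$1,304.00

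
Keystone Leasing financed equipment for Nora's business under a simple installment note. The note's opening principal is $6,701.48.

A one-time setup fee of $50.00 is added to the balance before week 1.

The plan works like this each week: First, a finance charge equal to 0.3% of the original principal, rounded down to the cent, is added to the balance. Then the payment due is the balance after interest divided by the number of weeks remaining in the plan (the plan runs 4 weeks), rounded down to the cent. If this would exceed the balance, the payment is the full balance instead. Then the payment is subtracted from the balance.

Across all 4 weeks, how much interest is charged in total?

$80.40

# | Opening | Interest | Payment | End bal
1 | $6,751.48 | $20.10 | $1,692.89 | $5,078.69
2 | $5,078.69 | $20.10 | $1,699.59 | $3,399.20
3 | $3,399.20 | $20.10 | $1,709.65 | $1,709.65
4 | $1,709.65 | $20.10 | $1,729.75 | $0.00
Total interest: $20.10 + $20.10 + $20.10 + $20.10 = $80.40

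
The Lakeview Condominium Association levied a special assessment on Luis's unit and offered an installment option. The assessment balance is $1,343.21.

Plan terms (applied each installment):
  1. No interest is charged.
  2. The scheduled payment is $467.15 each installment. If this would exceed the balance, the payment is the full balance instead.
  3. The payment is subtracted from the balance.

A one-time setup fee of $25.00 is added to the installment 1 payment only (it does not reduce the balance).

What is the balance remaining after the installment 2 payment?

# | Opening | Payment | Fee | End bal
1 | $1,343.21 | $467.15 | $25.00 | $876.06
2 | $876.06 | $467.15 | — | $408.91

$408.91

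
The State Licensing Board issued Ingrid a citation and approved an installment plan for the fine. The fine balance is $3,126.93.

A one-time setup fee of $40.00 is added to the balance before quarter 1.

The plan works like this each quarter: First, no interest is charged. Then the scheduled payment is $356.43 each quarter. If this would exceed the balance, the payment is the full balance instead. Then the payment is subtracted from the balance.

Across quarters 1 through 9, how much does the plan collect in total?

Quarter 1: opening $3,166.93; payment $356.43; balance $2,810.50
Quarter 2: opening $2,810.50; payment $356.43; balance $2,454.07
Quarter 3: opening $2,454.07; payment $356.43; balance $2,097.64
Quarter 4: opening $2,097.64; payment $356.43; balance $1,741.21
Quarter 5: opening $1,741.21; payment $356.43; balance $1,384.78
Quarter 6: opening $1,384.78; payment $356.43; balance $1,028.35
Quarter 7: opening $1,028.35; payment $356.43; balance $671.92
Quarter 8: opening $671.92; payment $356.43; balance $315.49
Quarter 9: opening $315.49; payment $315.49; balance $0.00
Total paid: $3,166.93

$3,166.93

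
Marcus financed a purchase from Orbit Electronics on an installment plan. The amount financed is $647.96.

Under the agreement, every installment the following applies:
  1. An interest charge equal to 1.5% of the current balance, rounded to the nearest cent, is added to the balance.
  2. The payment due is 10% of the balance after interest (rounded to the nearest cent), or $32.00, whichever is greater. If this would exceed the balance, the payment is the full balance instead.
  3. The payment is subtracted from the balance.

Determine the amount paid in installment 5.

$45.80

Installment 1: opening $647.96; interest $9.72 → $657.68; payment $65.77; balance $591.91
Installment 2: opening $591.91; interest $8.88 → $600.79; payment $60.08; balance $540.71
Installment 3: opening $540.71; interest $8.11 → $548.82; payment $54.88; balance $493.94
Installment 4: opening $493.94; interest $7.41 → $501.35; payment $50.14; balance $451.21
Installment 5: opening $451.21; interest $6.77 → $457.98; payment $45.80; balance $412.18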